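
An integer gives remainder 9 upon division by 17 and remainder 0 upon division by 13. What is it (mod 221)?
M = 17 × 13 = 221. M₁ = 13, y₁ ≡ 4 (mod 17). M₂ = 17, y₂ ≡ 10 (mod 13). y = 9×13×4 + 0×17×10 ≡ 26 (mod 221). The smallest positive such number is 26.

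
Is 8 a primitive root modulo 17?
No

To verify, check if 8^(16/q) ≢ 1 (mod 17) for each prime divisor q of 16
Divisors of 16 = 16: [1, 2, 4, 8, 16]
  8^(16/2) = 8^8 ≡ 1 (mod 17)
Conclusion: 8 is not a primitive root modulo 17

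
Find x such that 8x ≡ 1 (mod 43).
8^(-1) ≡ 27 (mod 43). Verification: 8 × 27 = 216 ≡ 1 (mod 43)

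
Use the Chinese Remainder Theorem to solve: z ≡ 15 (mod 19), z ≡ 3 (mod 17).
M = 19 × 17 = 323. M₁ = 17, y₁ ≡ 9 (mod 19). M₂ = 19, y₂ ≡ 9 (mod 17). z = 15×17×9 + 3×19×9 ≡ 224 (mod 323)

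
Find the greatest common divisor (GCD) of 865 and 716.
1

Using the Euclidean algorithm:
865 = 1 × 716 + 149
716 = 4 × 149 + 120
149 = 1 × 120 + 29
120 = 4 × 29 + 4
29 = 7 × 4 + 1
4 = 4 × 1 + 0

GCD(865, 716) = 1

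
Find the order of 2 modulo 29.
Powers of 2 mod 29: 2^1≡2, 2^2≡4, 2^3≡8, 2^4≡16, 2^5≡3, 2^6≡6, 2^7≡12, 2^8≡24, 2^9≡19, 2^10≡9, 2^11≡18, 2^12≡7, 2^13≡14, 2^14≡28, 2^15≡27, 2^16≡25, 2^17≡21, 2^18≡13, 2^19≡26, 2^20≡23, 2^21≡17, 2^22≡5, 2^23≡10, 2^24≡20, 2^25≡11, 2^26≡22, 2^27≡15, 2^28≡1. Order = 28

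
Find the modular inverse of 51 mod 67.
51^(-1) ≡ 46 (mod 67). Verification: 51 × 46 = 2346 ≡ 1 (mod 67)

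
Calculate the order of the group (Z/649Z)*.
580

Prime factorization: 649 = 11 × 59
Using the formula φ(n) = n × Π(1 - 1/p) for each prime factor p:
φ(649) = 649 × (1 - 1/11) × (1 - 1/59)
φ(649) = 580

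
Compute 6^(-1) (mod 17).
6^(-1) ≡ 3 (mod 17). Verification: 6 × 3 = 18 ≡ 1 (mod 17)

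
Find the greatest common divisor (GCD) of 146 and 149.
1

Using the Euclidean algorithm:
146 = 0 × 149 + 146
149 = 1 × 146 + 3
146 = 48 × 3 + 2
3 = 1 × 2 + 1
2 = 2 × 1 + 0

GCD(146, 149) = 1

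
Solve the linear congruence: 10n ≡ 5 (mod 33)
17

Since gcd(10, 33) = 1 divides 5, a solution exists.
Multiply both sides by the inverse of 10 mod 33:
  10^(-1) mod 33 = 10
  x ≡ 10 × 5 ≡ 50 ≡ 17 (mod 33)
Verification: 10 × 17 = 170 = 5 × 33 + 5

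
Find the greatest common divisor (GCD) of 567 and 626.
1

Using the Euclidean algorithm:
567 = 0 × 626 + 567
626 = 1 × 567 + 59
567 = 9 × 59 + 36
59 = 1 × 36 + 23
36 = 1 × 23 + 13
23 = 1 × 13 + 10
13 = 1 × 10 + 3
10 = 3 × 3 + 1
3 = 3 × 1 + 0

GCD(567, 626) = 1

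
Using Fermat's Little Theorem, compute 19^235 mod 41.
By Fermat: 19^{40} ≡ 1 (mod 41). 235 ≡ 35 (mod 40). So 19^{235} ≡ 19^{35} ≡ 38 (mod 41)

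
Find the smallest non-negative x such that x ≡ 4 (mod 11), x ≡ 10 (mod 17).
180

Using the Chinese Remainder Theorem:
M = product of moduli = 187
For equation 1: M_1 = 17, 17 ≡ 6 (mod 11), inverse of 17 mod 11 is 2 (check: 6 × 2 = 12 ≡ 1 (mod 11))
For equation 2: M_2 = 11, 11 ≡ 11 (mod 17), inverse of 11 mod 17 is 14 (check: 11 × 14 = 154 ≡ 1 (mod 17))
Combine: x ≡ Σ r_i×M_i×(M_i⁻¹ mod m_i) = 4×17×2 + 10×11×14 = 136 + 1540 = 1676
1676 mod 187 = 180
x ≡ 180 (mod 187)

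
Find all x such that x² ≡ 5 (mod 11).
The square roots of 5 mod 11 are 4 and 7. Verify: 4² = 16 ≡ 5 (mod 11)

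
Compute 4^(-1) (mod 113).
4^(-1) ≡ 85 (mod 113). Verification: 4 × 85 = 340 ≡ 1 (mod 113)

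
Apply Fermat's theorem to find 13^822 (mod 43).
By Fermat: 13^{42} ≡ 1 (mod 43). 822 ≡ 24 (mod 42). So 13^{822} ≡ 13^{24} ≡ 4 (mod 43)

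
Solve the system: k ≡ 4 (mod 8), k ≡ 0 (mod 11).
M = 8 × 11 = 88. M₁ = 11, y₁ ≡ 3 (mod 8). M₂ = 8, y₂ ≡ 7 (mod 11). k = 4×11×3 + 0×8×7 ≡ 44 (mod 88)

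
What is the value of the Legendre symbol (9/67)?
(9/67) = 9^{33} mod 67 = 1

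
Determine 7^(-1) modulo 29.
7^(-1) ≡ 25 (mod 29). Verification: 7 × 25 = 175 ≡ 1 (mod 29)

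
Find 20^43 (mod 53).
Using repeated squaring. 43 = 32 + 8 + 2 + 1 (binary 101011). Repeated squaring mod 53: 20^1 ≡ 20; 20^2 ≡ 20² = 400 ≡ 29; 20^4 ≡ 29² = 841 ≡ 46; 20^8 ≡ 46² = 2116 ≡ 49; 20^16 ≡ 49² = 2401 ≡ 16; 20^32 ≡ 16² = 256 ≡ 44. Multiply: 20^43 = 20^32 × 20^8 × 20^2 × 20^1 ≡ 44 × 49 × 29 × 20 (mod 53): 44 × 49 = 2156 ≡ 36; 36 × 29 = 1044 ≡ 37; 37 × 20 = 740 ≡ 51. So 20^43 ≡ 51 (mod 53).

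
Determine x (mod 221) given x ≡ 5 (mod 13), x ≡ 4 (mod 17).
174

Using the Chinese Remainder Theorem:
M = product of moduli = 221
For equation 1: M_1 = 17, 17 ≡ 4 (mod 13), inverse of 17 mod 13 is 10 (check: 4 × 10 = 40 ≡ 1 (mod 13))
For equation 2: M_2 = 13, 13 ≡ 13 (mod 17), inverse of 13 mod 17 is 4 (check: 13 × 4 = 52 ≡ 1 (mod 17))
Combine: x ≡ Σ r_i×M_i×(M_i⁻¹ mod m_i) = 5×17×10 + 4×13×4 = 850 + 208 = 1058
1058 mod 221 = 174
x ≡ 174 (mod 221)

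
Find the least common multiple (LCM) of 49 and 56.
392

First find GCD(49, 56) using the Euclidean algorithm:
49 = 0 × 56 + 49
56 = 1 × 49 + 7
49 = 7 × 7 + 0
GCD(49, 56) = 7

LCM formula: LCM(a, b) = (a × b) / GCD(a, b)
LCM(49, 56) = (49 × 56) / 7
LCM(49, 56) = 2744 / 7
LCM(49, 56) = 392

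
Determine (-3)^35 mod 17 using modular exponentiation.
Using Fermat: (-3)^{16} ≡ 1 (mod 17). 35 ≡ 3 (mod 16). So (-3)^{35} ≡ (-3)^{3} ≡ 7 (mod 17)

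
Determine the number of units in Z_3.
2

Prime factorization: 3 = 3
Using the formula φ(n) = n × Π(1 - 1/p) for each prime factor p:
φ(3) = 3 × (1 - 1/3)
φ(3) = 2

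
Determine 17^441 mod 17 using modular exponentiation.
Using repeated squaring. 17 ≡ 0 (mod 17). 441 = 256 + 128 + 32 + 16 + 8 + 1 (binary 110111001). Repeated squaring mod 17: 0^1 ≡ 0; 0^2 ≡ 0² = 0 ≡ 0; 0^4 ≡ 0² = 0 ≡ 0; 0^8 ≡ 0² = 0 ≡ 0; 0^16 ≡ 0² = 0 ≡ 0; 0^32 ≡ 0² = 0 ≡ 0; 0^64 ≡ 0² = 0 ≡ 0; 0^128 ≡ 0² = 0 ≡ 0; 0^256 ≡ 0² = 0 ≡ 0. Multiply: 17^441 ≡ 0^256 × 0^128 × 0^32 × 0^16 × 0^8 × 0^1 ≡ 0 × 0 × 0 × 0 × 0 × 0 (mod 17): 0 × 0 = 0 ≡ 0; 0 × 0 = 0 ≡ 0; 0 × 0 = 0 ≡ 0; 0 × 0 = 0 ≡ 0; 0 × 0 = 0 ≡ 0. So 17^441 ≡ 0 (mod 17).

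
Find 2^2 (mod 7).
2 = 2 (binary 10). Repeated squaring mod 7: 2^1 ≡ 2; 2^2 ≡ 2² = 4 ≡ 4. So 2^2 ≡ 4 (mod 7).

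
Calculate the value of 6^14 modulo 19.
Using repeated squaring. 14 = 8 + 4 + 2 (binary 1110). Repeated squaring mod 19: 6^1 ≡ 6; 6^2 ≡ 6² = 36 ≡ 17; 6^4 ≡ 17² = 289 ≡ 4; 6^8 ≡ 4² = 16 ≡ 16. Multiply: 6^14 = 6^8 × 6^4 × 6^2 ≡ 16 × 4 × 17 (mod 19): 16 × 4 = 64 ≡ 7; 7 × 17 = 119 ≡ 5. So 6^14 ≡ 5 (mod 19).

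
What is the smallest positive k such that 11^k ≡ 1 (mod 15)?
Powers of 11 mod 15: 11^1≡11, 11^2≡1. Order = 2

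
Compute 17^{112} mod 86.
79

Using successive squaring:
Binary expansion of 112: 1110000
Powers of 17 mod 86 (each is the square of the previous):
  17^1 ≡ 17 (mod 86)
  17^2 ≡ 17² = 289 ≡ 31 (mod 86)
  17^4 ≡ 31² = 961 ≡ 15 (mod 86)
  17^8 ≡ 15² = 225 ≡ 53 (mod 86)
  17^16 ≡ 53² = 2809 ≡ 57 (mod 86)
  17^32 ≡ 57² = 3249 ≡ 67 (mod 86)
  17^64 ≡ 67² = 4489 ≡ 17 (mod 86)
112 = 64 + 32 + 16, so 17^112 = 17^64 × 17^32 × 17^16 ≡ 17 × 67 × 57 (mod 86)
Multiplying step by step:
  17 × 67 = 1139 ≡ 21 (mod 86)
  21 × 57 = 1197 ≡ 79 (mod 86)
Result: 17^112 ≡ 79 (mod 86)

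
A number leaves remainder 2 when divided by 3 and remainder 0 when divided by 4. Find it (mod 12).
M = 3 × 4 = 12. M₁ = 4, y₁ ≡ 1 (mod 3). M₂ = 3, y₂ ≡ 3 (mod 4). r = 2×4×1 + 0×3×3 ≡ 8 (mod 12)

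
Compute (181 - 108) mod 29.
15

(181 - 108) = 73
73 mod 29 = 15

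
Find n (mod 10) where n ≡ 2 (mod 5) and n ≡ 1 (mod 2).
M = 5 × 2 = 10. M₁ = 2, y₁ ≡ 3 (mod 5). M₂ = 5, y₂ ≡ 1 (mod 2). n = 2×2×3 + 1×5×1 ≡ 7 (mod 10)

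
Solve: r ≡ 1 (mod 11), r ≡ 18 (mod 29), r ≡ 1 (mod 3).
M = 11 × 29 × 3 = 957. M₁ = 87, y₁ ≡ 10 (mod 11). M₂ = 33, y₂ ≡ 22 (mod 29). M₃ = 319, y₃ ≡ 1 (mod 3). r = 1×87×10 + 18×33×22 + 1×319×1 ≡ 859 (mod 957)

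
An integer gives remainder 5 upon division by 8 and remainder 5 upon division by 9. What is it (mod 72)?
M = 8 × 9 = 72. M₁ = 9, y₁ ≡ 1 (mod 8). M₂ = 8, y₂ ≡ 8 (mod 9). n = 5×9×1 + 5×8×8 ≡ 5 (mod 72). The smallest positive such number is 5.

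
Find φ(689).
624

Prime factorization: 689 = 13 × 53
Using the formula φ(n) = n × Π(1 - 1/p) for each prime factor p:
φ(689) = 689 × (1 - 1/13) × (1 - 1/53)
φ(689) = 624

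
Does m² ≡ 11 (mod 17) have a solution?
By Euler's criterion: 11^{8} ≡ 16 (mod 17). Since this equals -1 (≡ 16), 11 is not a QR.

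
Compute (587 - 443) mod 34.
8

(587 - 443) = 144
144 mod 34 = 8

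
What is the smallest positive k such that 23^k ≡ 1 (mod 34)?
Powers of 23 mod 34: 23^1≡23, 23^2≡19, 23^3≡29, 23^4≡21, 23^5≡7, 23^6≡25, 23^7≡31, 23^8≡33, 23^9≡11, 23^10≡15, 23^11≡5, 23^12≡13, 23^13≡27, 23^14≡9, 23^15≡3, 23^16≡1. Order = 16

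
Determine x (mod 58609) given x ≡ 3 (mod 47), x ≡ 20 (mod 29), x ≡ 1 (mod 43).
49494

Using the Chinese Remainder Theorem:
M = product of moduli = 58609
For equation 1: M_1 = 1247, 1247 ≡ 25 (mod 47), inverse of 1247 mod 47 is 32 (check: 25 × 32 = 800 ≡ 1 (mod 47))
For equation 2: M_2 = 2021, 2021 ≡ 20 (mod 29), inverse of 2021 mod 29 is 16 (check: 20 × 16 = 320 ≡ 1 (mod 29))
For equation 3: M_3 = 1363, 1363 ≡ 30 (mod 43), inverse of 1363 mod 43 is 33 (check: 30 × 33 = 990 ≡ 1 (mod 43))
Combine: x ≡ Σ r_i×M_i×(M_i⁻¹ mod m_i) = 3×1247×32 + 20×2021×16 + 1×1363×33 = 119712 + 646720 + 44979 = 811411
811411 mod 58609 = 49494
x ≡ 49494 (mod 58609)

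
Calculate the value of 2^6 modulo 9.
6 = 4 + 2 (binary 110). Repeated squaring mod 9: 2^1 ≡ 2; 2^2 ≡ 2² = 4 ≡ 4; 2^4 ≡ 4² = 16 ≡ 7. Multiply: 2^6 = 2^4 × 2^2 ≡ 7 × 4 (mod 9): 7 × 4 = 28 ≡ 1. So 2^6 ≡ 1 (mod 9).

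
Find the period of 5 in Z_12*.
Powers of 5 mod 12: 5^1≡5, 5^2≡1. Order = 2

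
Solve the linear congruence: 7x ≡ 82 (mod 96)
94

Since gcd(7, 96) = 1 divides 82, a solution exists.
Multiply both sides by the inverse of 7 mod 96:
  7^(-1) mod 96 = 55
  x ≡ 55 × 82 ≡ 4510 ≡ 94 (mod 96)
Verification: 7 × 94 = 658 = 6 × 96 + 82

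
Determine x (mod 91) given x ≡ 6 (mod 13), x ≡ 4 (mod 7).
32

Using the Chinese Remainder Theorem:
M = product of moduli = 91
For equation 1: M_1 = 7, 7 ≡ 7 (mod 13), inverse of 7 mod 13 is 2 (check: 7 × 2 = 14 ≡ 1 (mod 13))
For equation 2: M_2 = 13, 13 ≡ 6 (mod 7), inverse of 13 mod 7 is 6 (check: 6 × 6 = 36 ≡ 1 (mod 7))
Combine: x ≡ Σ r_i×M_i×(M_i⁻¹ mod m_i) = 6×7×2 + 4×13×6 = 84 + 312 = 396
396 mod 91 = 32
x ≡ 32 (mod 91)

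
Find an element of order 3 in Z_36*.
13 has order 3 mod 36 since 13^{3} ≡ 1 (mod 36) and no smaller power works.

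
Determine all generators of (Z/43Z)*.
Primitive roots mod 43: {3, 5, 12, 18, 19, 20, 26, 28, 29, 30, 33, 34}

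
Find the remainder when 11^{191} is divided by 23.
By Fermat: 11^{22} ≡ 1 (mod 23). 191 = 8×22 + 15. So 11^{191} ≡ 11^{15} ≡ 10 (mod 23)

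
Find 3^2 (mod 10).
2 = 2 (binary 10). Repeated squaring mod 10: 3^1 ≡ 3; 3^2 ≡ 3² = 9 ≡ 9. So 3^2 ≡ 9 (mod 10).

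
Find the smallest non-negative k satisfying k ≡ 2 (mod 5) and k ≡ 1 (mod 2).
M = 5 × 2 = 10. M₁ = 2, y₁ ≡ 3 (mod 5). M₂ = 5, y₂ ≡ 1 (mod 2). k = 2×2×3 + 1×5×1 ≡ 7 (mod 10)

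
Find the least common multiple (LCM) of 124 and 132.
4092

First find GCD(124, 132) using the Euclidean algorithm:
124 = 0 × 132 + 124
132 = 1 × 124 + 8
124 = 15 × 8 + 4
8 = 2 × 4 + 0
GCD(124, 132) = 4

LCM formula: LCM(a, b) = (a × b) / GCD(a, b)
LCM(124, 132) = (124 × 132) / 4
LCM(124, 132) = 16368 / 4
LCM(124, 132) = 4092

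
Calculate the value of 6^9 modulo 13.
9 = 8 + 1 (binary 1001). Repeated squaring mod 13: 6^1 ≡ 6; 6^2 ≡ 6² = 36 ≡ 10; 6^4 ≡ 10² = 100 ≡ 9; 6^8 ≡ 9² = 81 ≡ 3. Multiply: 6^9 = 6^8 × 6^1 ≡ 3 × 6 (mod 13): 3 × 6 = 18 ≡ 5. So 6^9 ≡ 5 (mod 13).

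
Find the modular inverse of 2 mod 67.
2^(-1) ≡ 34 (mod 67). Verification: 2 × 34 = 68 ≡ 1 (mod 67)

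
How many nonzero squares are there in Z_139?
For prime 139, there are (p-1)/2 = (139-1)/2 = 69 quadratic residues (excluding 0).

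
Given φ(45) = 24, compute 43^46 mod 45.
By Euler: 43^{24} ≡ 1 (mod 45) since gcd(43, 45) = 1. 46 = 1×24 + 22. So 43^{46} ≡ 43^{22} ≡ 34 (mod 45)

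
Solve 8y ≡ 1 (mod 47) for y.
6

Using Extended Euclidean Algorithm:
gcd(8, 47) = 1
Bezout coefficients: 8 × 6 + 47 × -1 = 1
So 8 × 6 ≡ 1 (mod 47)
The inverse is 6 mod 47 = 6
Verification: 8 × 6 = 48 = 1 × 47 + 1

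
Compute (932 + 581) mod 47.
9

(932 + 581) = 1513
1513 mod 47 = 9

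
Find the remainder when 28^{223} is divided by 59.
By Fermat: 28^{58} ≡ 1 (mod 59). 223 = 3×58 + 49. So 28^{223} ≡ 28^{49} ≡ 12 (mod 59)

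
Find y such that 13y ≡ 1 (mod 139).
13^(-1) ≡ 107 (mod 139). Verification: 13 × 107 = 1391 ≡ 1 (mod 139)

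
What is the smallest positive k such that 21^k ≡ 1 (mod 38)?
Powers of 21 mod 38: 21^1≡21, 21^2≡23, 21^3≡27, 21^4≡35, 21^5≡13, 21^6≡7, 21^7≡33, 21^8≡9, 21^9≡37, 21^10≡17, 21^11≡15, 21^12≡11, 21^13≡3, 21^14≡25, 21^15≡31, 21^16≡5, 21^17≡29, 21^18≡1. Order = 18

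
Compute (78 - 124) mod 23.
0

(78 - 124) = -46
-46 mod 23 = 0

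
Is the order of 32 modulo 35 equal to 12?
Yes, ord_35(32) = 12.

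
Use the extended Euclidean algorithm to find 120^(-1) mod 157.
Extended GCD: 120(-17) + 157(13) = 1. So 120^(-1) ≡ 140 ≡ 140 (mod 157). Verify: 120 × 140 = 16800 ≡ 1 (mod 157)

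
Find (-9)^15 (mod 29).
Using repeated squaring. (-9) ≡ 20 (mod 29). 15 = 8 + 4 + 2 + 1 (binary 1111). Repeated squaring mod 29: 20^1 ≡ 20; 20^2 ≡ 20² = 400 ≡ 23; 20^4 ≡ 23² = 529 ≡ 7; 20^8 ≡ 7² = 49 ≡ 20. Multiply: (-9)^15 ≡ 20^8 × 20^4 × 20^2 × 20^1 ≡ 20 × 7 × 23 × 20 (mod 29): 20 × 7 = 140 ≡ 24; 24 × 23 = 552 ≡ 1; 1 × 20 = 20 ≡ 20. So (-9)^15 ≡ 20 (mod 29).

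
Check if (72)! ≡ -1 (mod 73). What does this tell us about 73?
(72)! mod 73 = 72. Since this equals -1 (mod 73), Wilson confirms 73 is prime.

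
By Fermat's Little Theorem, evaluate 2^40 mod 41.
By Fermat's Little Theorem, 2^{40} ≡ 1 (mod 41) since 41 is prime and gcd(2, 41) = 1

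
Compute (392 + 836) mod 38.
12

(392 + 836) = 1228
1228 mod 38 = 12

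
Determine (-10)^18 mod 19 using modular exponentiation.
Using Fermat: (-10)^{18} ≡ 1 (mod 19). 18 ≡ 0 (mod 18). So (-10)^{18} ≡ (-10)^{0} ≡ 1 (mod 19)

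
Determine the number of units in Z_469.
396

Prime factorization: 469 = 7 × 67
Using the formula φ(n) = n × Π(1 - 1/p) for each prime factor p:
φ(469) = 469 × (1 - 1/7) × (1 - 1/67)
φ(469) = 396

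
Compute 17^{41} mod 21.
5

Using successive squaring:
Binary expansion of 41: 101001
Powers of 17 mod 21 (each is the square of the previous):
  17^1 ≡ 17 (mod 21)
  17^2 ≡ 17² = 289 ≡ 16 (mod 21)
  17^4 ≡ 16² = 256 ≡ 4 (mod 21)
  17^8 ≡ 4² = 16 ≡ 16 (mod 21)
  17^16 ≡ 16² = 256 ≡ 4 (mod 21)
  17^32 ≡ 4² = 16 ≡ 16 (mod 21)
41 = 32 + 8 + 1, so 17^41 = 17^32 × 17^8 × 17^1 ≡ 16 × 16 × 17 (mod 21)
Multiplying step by step:
  16 × 16 = 256 ≡ 4 (mod 21)
  4 × 17 = 68 ≡ 5 (mod 21)
Result: 17^41 ≡ 5 (mod 21)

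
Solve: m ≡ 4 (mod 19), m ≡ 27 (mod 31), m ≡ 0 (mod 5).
M = 19 × 31 × 5 = 2945. M₁ = 155, y₁ ≡ 13 (mod 19). M₂ = 95, y₂ ≡ 16 (mod 31). M₃ = 589, y₃ ≡ 4 (mod 5). m = 4×155×13 + 27×95×16 + 0×589×4 ≡ 1980 (mod 2945)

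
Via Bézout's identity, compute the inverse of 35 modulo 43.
Extended GCD: 35(16) + 43(-13) = 1. So 35^(-1) ≡ 16 ≡ 16 (mod 43). Verify: 35 × 16 = 560 ≡ 1 (mod 43)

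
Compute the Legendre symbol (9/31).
(9/31) = 9^{15} mod 31 = 1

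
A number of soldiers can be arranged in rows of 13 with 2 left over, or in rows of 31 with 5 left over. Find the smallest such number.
M = 13 × 31 = 403. M₁ = 31, y₁ ≡ 8 (mod 13). M₂ = 13, y₂ ≡ 12 (mod 31). k = 2×31×8 + 5×13×12 ≡ 67 (mod 403). The smallest positive such number is 67.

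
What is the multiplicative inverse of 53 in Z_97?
11

Using Extended Euclidean Algorithm:
gcd(53, 97) = 1
Bezout coefficients: 53 × 11 + 97 × -6 = 1
So 53 × 11 ≡ 1 (mod 97)
The inverse is 11 mod 97 = 11
Verification: 53 × 11 = 583 = 6 × 97 + 1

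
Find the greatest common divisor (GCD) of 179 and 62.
1

Using the Euclidean algorithm:
179 = 2 × 62 + 55
62 = 1 × 55 + 7
55 = 7 × 7 + 6
7 = 1 × 6 + 1
6 = 6 × 1 + 0

GCD(179, 62) = 1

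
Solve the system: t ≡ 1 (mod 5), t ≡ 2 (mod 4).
M = 5 × 4 = 20. M₁ = 4, y₁ ≡ 4 (mod 5). M₂ = 5, y₂ ≡ 1 (mod 4). t = 1×4×4 + 2×5×1 ≡ 6 (mod 20)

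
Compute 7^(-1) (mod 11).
8

Using Extended Euclidean Algorithm:
gcd(7, 11) = 1
Bezout coefficients: 7 × -3 + 11 × 2 = 1
So 7 × -3 ≡ 1 (mod 11)
The inverse is -3 mod 11 = 8
Verification: 7 × 8 = 56 = 5 × 11 + 1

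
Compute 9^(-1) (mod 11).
5

Using Extended Euclidean Algorithm:
gcd(9, 11) = 1
Bezout coefficients: 9 × 5 + 11 × -4 = 1
So 9 × 5 ≡ 1 (mod 11)
The inverse is 5 mod 11 = 5
Verification: 9 × 5 = 45 = 4 × 11 + 1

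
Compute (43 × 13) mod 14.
13

(43 × 13) = 559
559 mod 14 = 13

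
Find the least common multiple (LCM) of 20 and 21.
420

First find GCD(20, 21) using the Euclidean algorithm:
20 = 0 × 21 + 20
21 = 1 × 20 + 1
20 = 20 × 1 + 0
GCD(20, 21) = 1

LCM formula: LCM(a, b) = (a × b) / GCD(a, b)
LCM(20, 21) = (20 × 21) / 1
LCM(20, 21) = 420 / 1
LCM(20, 21) = 420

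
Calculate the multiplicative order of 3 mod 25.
Powers of 3 mod 25: 3^1≡3, 3^2≡9, 3^3≡2, 3^4≡6, 3^5≡18, 3^6≡4, 3^7≡12, 3^8≡11, 3^9≡8, 3^10≡24, 3^11≡22, 3^12≡16, 3^13≡23, 3^14≡19, 3^15≡7, 3^16≡21, 3^17≡13, 3^18≡14, 3^19≡17, 3^20≡1. Order = 20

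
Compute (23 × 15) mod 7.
2

(23 × 15) = 345
345 mod 7 = 2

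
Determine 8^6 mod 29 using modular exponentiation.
6 = 4 + 2 (binary 110). Repeated squaring mod 29: 8^1 ≡ 8; 8^2 ≡ 8² = 64 ≡ 6; 8^4 ≡ 6² = 36 ≡ 7. Multiply: 8^6 = 8^4 × 8^2 ≡ 7 × 6 (mod 29): 7 × 6 = 42 ≡ 13. So 8^6 ≡ 13 (mod 29).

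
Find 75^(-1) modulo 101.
66

Using Extended Euclidean Algorithm:
gcd(75, 101) = 1
Bezout coefficients: 75 × -35 + 101 × 26 = 1
So 75 × -35 ≡ 1 (mod 101)
The inverse is -35 mod 101 = 66
Verification: 75 × 66 = 4950 = 49 × 101 + 1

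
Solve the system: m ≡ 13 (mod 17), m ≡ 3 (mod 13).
M = 17 × 13 = 221. M₁ = 13, y₁ ≡ 4 (mod 17). M₂ = 17, y₂ ≡ 10 (mod 13). m = 13×13×4 + 3×17×10 ≡ 81 (mod 221)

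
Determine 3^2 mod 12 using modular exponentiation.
2 = 2 (binary 10). Repeated squaring mod 12: 3^1 ≡ 3; 3^2 ≡ 3² = 9 ≡ 9. So 3^2 ≡ 9 (mod 12).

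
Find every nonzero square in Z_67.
QRs mod 67: {1, 4, 6, 9, 10, 14, 15, 16, 17, 19, 21, 22, 23, 24, 25, 26, 29, 33, 35, 36, 37, 39, 40, 47, 49, 54, 55, 56, 59, 60, 62, 64, 65}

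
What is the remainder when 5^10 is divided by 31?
10 = 8 + 2 (binary 1010). Repeated squaring mod 31: 5^1 ≡ 5; 5^2 ≡ 5² = 25 ≡ 25; 5^4 ≡ 25² = 625 ≡ 5; 5^8 ≡ 5² = 25 ≡ 25. Multiply: 5^10 = 5^8 × 5^2 ≡ 25 × 25 (mod 31): 25 × 25 = 625 ≡ 5. So 5^10 ≡ 5 (mod 31).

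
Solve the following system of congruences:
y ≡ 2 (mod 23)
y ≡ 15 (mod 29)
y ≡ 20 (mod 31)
11180

Using the Chinese Remainder Theorem:
M = product of moduli = 20677
For equation 1: M_1 = 899, 899 ≡ 2 (mod 23), inverse of 899 mod 23 is 12 (check: 2 × 12 = 24 ≡ 1 (mod 23))
For equation 2: M_2 = 713, 713 ≡ 17 (mod 29), inverse of 713 mod 29 is 12 (check: 17 × 12 = 204 ≡ 1 (mod 29))
For equation 3: M_3 = 667, 667 ≡ 16 (mod 31), inverse of 667 mod 31 is 2 (check: 16 × 2 = 32 ≡ 1 (mod 31))
Combine: y ≡ Σ r_i×M_i×(M_i⁻¹ mod m_i) = 2×899×12 + 15×713×12 + 20×667×2 = 21576 + 128340 + 26680 = 176596
176596 mod 20677 = 11180
y ≡ 11180 (mod 20677)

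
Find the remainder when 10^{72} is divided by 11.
By Fermat: 10^{10} ≡ 1 (mod 11). 72 = 7×10 + 2. So 10^{72} ≡ 10^{2} ≡ 1 (mod 11)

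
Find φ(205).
160

Prime factorization: 205 = 5 × 41
Using the formula φ(n) = n × Π(1 - 1/p) for each prime factor p:
φ(205) = 205 × (1 - 1/5) × (1 - 1/41)
φ(205) = 160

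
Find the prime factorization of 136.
2^3 × 17

Divide by primes starting from smallest:
136 ÷ 2 = 68
68 ÷ 2 = 34
34 ÷ 2 = 17
17 ÷ 17 = 1

136 = 2^3 × 17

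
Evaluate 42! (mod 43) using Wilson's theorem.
By Wilson's theorem, (42)! ≡ -1 ≡ 42 (mod 43)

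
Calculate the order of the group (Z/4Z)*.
2

Prime factorization: 4 = 2^2
Using the formula φ(n) = n × Π(1 - 1/p) for each prime factor p:
φ(4) = 4 × (1 - 1/2)
φ(4) = 2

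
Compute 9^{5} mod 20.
9

Using successive squaring:
Binary expansion of 5: 101
Powers of 9 mod 20 (each is the square of the previous):
  9^1 ≡ 9 (mod 20)
  9^2 ≡ 9² = 81 ≡ 1 (mod 20)
  9^4 ≡ 1² = 1 ≡ 1 (mod 20)
5 = 4 + 1, so 9^5 = 9^4 × 9^1 ≡ 1 × 9 (mod 20)
Multiplying step by step:
  1 × 9 = 9 ≡ 9 (mod 20)
Result: 9^5 ≡ 9 (mod 20)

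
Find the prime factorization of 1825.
5^2 × 73

Divide by primes starting from smallest:
1825 ÷ 5 = 365
365 ÷ 5 = 73
73 ÷ 73 = 1

1825 = 5^2 × 73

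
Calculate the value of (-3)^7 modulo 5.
(-3) ≡ 2 (mod 5). 7 = 4 + 2 + 1 (binary 111). Repeated squaring mod 5: 2^1 ≡ 2; 2^2 ≡ 2² = 4 ≡ 4; 2^4 ≡ 4² = 16 ≡ 1. Multiply: (-3)^7 ≡ 2^4 × 2^2 × 2^1 ≡ 1 × 4 × 2 (mod 5): 1 × 4 = 4 ≡ 4; 4 × 2 = 8 ≡ 3. So (-3)^7 ≡ 3 (mod 5).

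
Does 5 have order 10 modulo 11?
p - 1 = 10 has prime divisors 2, 5. Check 5^(10/q) mod 11 for each: 5^(10/2) = 5^5 ≡ 1, 5^(10/5) = 5^2 ≡ 3 (mod 11). Since 5^5 ≡ 1 (mod 11), the order of 5 divides 5 (in fact the order is 5) ≠ 10, so it is not a primitive root.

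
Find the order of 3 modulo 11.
Powers of 3 mod 11: 3^1≡3, 3^2≡9, 3^3≡5, 3^4≡4, 3^5≡1. Order = 5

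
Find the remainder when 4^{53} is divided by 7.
By Fermat: 4^{6} ≡ 1 (mod 7). 53 = 8×6 + 5. So 4^{53} ≡ 4^{5} ≡ 2 (mod 7)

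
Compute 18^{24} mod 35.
1

Using successive squaring:
Binary expansion of 24: 11000
Powers of 18 mod 35 (each is the square of the previous):
  18^1 ≡ 18 (mod 35)
  18^2 ≡ 18² = 324 ≡ 9 (mod 35)
  18^4 ≡ 9² = 81 ≡ 11 (mod 35)
  18^8 ≡ 11² = 121 ≡ 16 (mod 35)
  18^16 ≡ 16² = 256 ≡ 11 (mod 35)
24 = 16 + 8, so 18^24 = 18^16 × 18^8 ≡ 11 × 16 (mod 35)
Multiplying step by step:
  11 × 16 = 176 ≡ 1 (mod 35)
Result: 18^24 ≡ 1 (mod 35)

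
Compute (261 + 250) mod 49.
21

(261 + 250) = 511
511 mod 49 = 21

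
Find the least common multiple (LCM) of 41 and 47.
1927

First find GCD(41, 47) using the Euclidean algorithm:
41 = 0 × 47 + 41
47 = 1 × 41 + 6
41 = 6 × 6 + 5
6 = 1 × 5 + 1
5 = 5 × 1 + 0
GCD(41, 47) = 1

LCM formula: LCM(a, b) = (a × b) / GCD(a, b)
LCM(41, 47) = (41 × 47) / 1
LCM(41, 47) = 1927 / 1
LCM(41, 47) = 1927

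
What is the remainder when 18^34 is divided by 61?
Using repeated squaring. 34 = 32 + 2 (binary 100010). Repeated squaring mod 61: 18^1 ≡ 18; 18^2 ≡ 18² = 324 ≡ 19; 18^4 ≡ 19² = 361 ≡ 56; 18^8 ≡ 56² = 3136 ≡ 25; 18^16 ≡ 25² = 625 ≡ 15; 18^32 ≡ 15² = 225 ≡ 42. Multiply: 18^34 = 18^32 × 18^2 ≡ 42 × 19 (mod 61): 42 × 19 = 798 ≡ 5. So 18^34 ≡ 5 (mod 61).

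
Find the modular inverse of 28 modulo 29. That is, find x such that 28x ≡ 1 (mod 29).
28

Using Extended Euclidean Algorithm:
gcd(28, 29) = 1
Bezout coefficients: 28 × -1 + 29 × 1 = 1
So 28 × -1 ≡ 1 (mod 29)
The inverse is -1 mod 29 = 28
Verification: 28 × 28 = 784 = 27 × 29 + 1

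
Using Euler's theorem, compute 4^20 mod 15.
By Euler: 4^{8} ≡ 1 (mod 15) since gcd(4, 15) = 1. 20 = 2×8 + 4. So 4^{20} ≡ 4^{4} ≡ 1 (mod 15)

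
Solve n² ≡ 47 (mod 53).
The square roots of 47 mod 53 are 10 and 43. Verify: 10² = 100 ≡ 47 (mod 53)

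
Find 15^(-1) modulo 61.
57

Using Extended Euclidean Algorithm:
gcd(15, 61) = 1
Bezout coefficients: 15 × -4 + 61 × 1 = 1
So 15 × -4 ≡ 1 (mod 61)
The inverse is -4 mod 61 = 57
Verification: 15 × 57 = 855 = 14 × 61 + 1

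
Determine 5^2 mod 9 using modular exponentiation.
2 = 2 (binary 10). Repeated squaring mod 9: 5^1 ≡ 5; 5^2 ≡ 5² = 25 ≡ 7. So 5^2 ≡ 7 (mod 9).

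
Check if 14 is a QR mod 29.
By Euler's criterion: 14^{14} ≡ 28 (mod 29). Since this equals -1 (≡ 28), 14 is not a QR.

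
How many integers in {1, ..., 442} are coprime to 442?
192

Prime factorization: 442 = 2 × 13 × 17
Using the formula φ(n) = n × Π(1 - 1/p) for each prime factor p:
φ(442) = 442 × (1 - 1/2) × (1 - 1/13) × (1 - 1/17)
φ(442) = 192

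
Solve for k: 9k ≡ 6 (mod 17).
12

Since gcd(9, 17) = 1 divides 6, a solution exists.
Multiply both sides by the inverse of 9 mod 17:
  9^(-1) mod 17 = 2
  x ≡ 2 × 6 ≡ 12 ≡ 12 (mod 17)
Verification: 9 × 12 = 108 = 6 × 17 + 6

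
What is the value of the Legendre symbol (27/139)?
(27/139) = 27^{69} mod 139 = -1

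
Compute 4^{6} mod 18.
10

Using successive squaring:
Binary expansion of 6: 110
Powers of 4 mod 18 (each is the square of the previous):
  4^1 ≡ 4 (mod 18)
  4^2 ≡ 4² = 16 ≡ 16 (mod 18)
  4^4 ≡ 16² = 256 ≡ 4 (mod 18)
6 = 4 + 2, so 4^6 = 4^4 × 4^2 ≡ 4 × 16 (mod 18)
Multiplying step by step:
  4 × 16 = 64 ≡ 10 (mod 18)
Result: 4^6 ≡ 10 (mod 18)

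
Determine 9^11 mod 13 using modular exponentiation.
Using repeated squaring. 11 = 8 + 2 + 1 (binary 1011). Repeated squaring mod 13: 9^1 ≡ 9; 9^2 ≡ 9² = 81 ≡ 3; 9^4 ≡ 3² = 9 ≡ 9; 9^8 ≡ 9² = 81 ≡ 3. Multiply: 9^11 = 9^8 × 9^2 × 9^1 ≡ 3 × 3 × 9 (mod 13): 3 × 3 = 9 ≡ 9; 9 × 9 = 81 ≡ 3. So 9^11 ≡ 3 (mod 13).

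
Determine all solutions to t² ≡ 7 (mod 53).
The square roots of 7 mod 53 are 22 and 31. Verify: 22² = 484 ≡ 7 (mod 53)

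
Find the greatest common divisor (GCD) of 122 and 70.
2

Using the Euclidean algorithm:
122 = 1 × 70 + 52
70 = 1 × 52 + 18
52 = 2 × 18 + 16
18 = 1 × 16 + 2
16 = 8 × 2 + 0

GCD(122, 70) = 2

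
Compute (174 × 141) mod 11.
4

(174 × 141) = 24534
24534 mod 11 = 4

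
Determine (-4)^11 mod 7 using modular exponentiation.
Using Fermat: (-4)^{6} ≡ 1 (mod 7). 11 ≡ 5 (mod 6). So (-4)^{11} ≡ (-4)^{5} ≡ 5 (mod 7)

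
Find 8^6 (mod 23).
6 = 4 + 2 (binary 110). Repeated squaring mod 23: 8^1 ≡ 8; 8^2 ≡ 8² = 64 ≡ 18; 8^4 ≡ 18² = 324 ≡ 2. Multiply: 8^6 = 8^4 × 8^2 ≡ 2 × 18 (mod 23): 2 × 18 = 36 ≡ 13. So 8^6 ≡ 13 (mod 23).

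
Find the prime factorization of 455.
5 × 7 × 13

Divide by primes starting from smallest:
455 ÷ 5 = 91
91 ÷ 7 = 13
13 ÷ 13 = 1

455 = 5 × 7 × 13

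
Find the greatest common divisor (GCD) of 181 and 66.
1

Using the Euclidean algorithm:
181 = 2 × 66 + 49
66 = 1 × 49 + 17
49 = 2 × 17 + 15
17 = 1 × 15 + 2
15 = 7 × 2 + 1
2 = 2 × 1 + 0

GCD(181, 66) = 1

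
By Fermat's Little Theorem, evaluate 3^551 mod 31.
By Fermat: 3^{30} ≡ 1 (mod 31). 551 ≡ 11 (mod 30). So 3^{551} ≡ 3^{11} ≡ 13 (mod 31)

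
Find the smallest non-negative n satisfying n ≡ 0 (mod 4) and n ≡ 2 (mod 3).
M = 4 × 3 = 12. M₁ = 3, y₁ ≡ 3 (mod 4). M₂ = 4, y₂ ≡ 1 (mod 3). n = 0×3×3 + 2×4×1 ≡ 8 (mod 12)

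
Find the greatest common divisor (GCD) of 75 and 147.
3

Using the Euclidean algorithm:
75 = 0 × 147 + 75
147 = 1 × 75 + 72
75 = 1 × 72 + 3
72 = 24 × 3 + 0

GCD(75, 147) = 3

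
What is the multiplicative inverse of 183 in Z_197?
183^(-1) ≡ 14 (mod 197). Verification: 183 × 14 = 2562 ≡ 1 (mod 197)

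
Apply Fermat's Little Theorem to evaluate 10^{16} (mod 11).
1

By Fermat's Little Theorem, a^(p-1) ≡ 1 (mod p) for prime p and gcd(a, p) = 1
Here p = 11, so 10^10 ≡ 1 (mod 11)
We can reduce the exponent: 16 mod 10 = 6
So 10^16 ≡ 10^6 (mod 11)
Computing: 10^6 mod 11 = 1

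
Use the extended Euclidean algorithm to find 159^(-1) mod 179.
Extended GCD: 159(-9) + 179(8) = 1. So 159^(-1) ≡ 170 ≡ 170 (mod 179). Verify: 159 × 170 = 27030 ≡ 1 (mod 179)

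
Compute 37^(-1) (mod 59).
37^(-1) ≡ 8 (mod 59). Verification: 37 × 8 = 296 ≡ 1 (mod 59)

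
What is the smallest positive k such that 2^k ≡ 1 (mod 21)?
Powers of 2 mod 21: 2^1≡2, 2^2≡4, 2^3≡8, 2^4≡16, 2^5≡11, 2^6≡1. Order = 6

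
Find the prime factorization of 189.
3^3 × 7

Divide by primes starting from smallest:
189 ÷ 3 = 63
63 ÷ 3 = 21
21 ÷ 3 = 7
7 ÷ 7 = 1

189 = 3^3 × 7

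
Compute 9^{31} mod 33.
9

Using successive squaring:
Binary expansion of 31: 11111
Powers of 9 mod 33 (each is the square of the previous):
  9^1 ≡ 9 (mod 33)
  9^2 ≡ 9² = 81 ≡ 15 (mod 33)
  9^4 ≡ 15² = 225 ≡ 27 (mod 33)
  9^8 ≡ 27² = 729 ≡ 3 (mod 33)
  9^16 ≡ 3² = 9 ≡ 9 (mod 33)
31 = 16 + 8 + 4 + 2 + 1, so 9^31 = 9^16 × 9^8 × 9^4 × 9^2 × 9^1 ≡ 9 × 3 × 27 × 15 × 9 (mod 33)
Multiplying step by step:
  9 × 3 = 27 ≡ 27 (mod 33)
  27 × 27 = 729 ≡ 3 (mod 33)
  3 × 15 = 45 ≡ 12 (mod 33)
  12 × 9 = 108 ≡ 9 (mod 33)
Result: 9^31 ≡ 9 (mod 33)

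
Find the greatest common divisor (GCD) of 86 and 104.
2

Using the Euclidean algorithm:
86 = 0 × 104 + 86
104 = 1 × 86 + 18
86 = 4 × 18 + 14
18 = 1 × 14 + 4
14 = 3 × 4 + 2
4 = 2 × 2 + 0

GCD(86, 104) = 2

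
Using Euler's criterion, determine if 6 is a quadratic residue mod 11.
By Euler's criterion: 6^{5} ≡ 10 (mod 11). Since this equals -1 (≡ 10), 6 is not a QR.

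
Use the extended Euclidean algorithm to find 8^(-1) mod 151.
Extended GCD: 8(19) + 151(-1) = 1. So 8^(-1) ≡ 19 ≡ 19 (mod 151). Verify: 8 × 19 = 152 ≡ 1 (mod 151)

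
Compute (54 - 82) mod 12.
8

(54 - 82) = -28
-28 mod 12 = 8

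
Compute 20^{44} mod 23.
1

Using successive squaring:
Binary expansion of 44: 101100
Powers of 20 mod 23 (each is the square of the previous):
  20^1 ≡ 20 (mod 23)
  20^2 ≡ 20² = 400 ≡ 9 (mod 23)
  20^4 ≡ 9² = 81 ≡ 12 (mod 23)
  20^8 ≡ 12² = 144 ≡ 6 (mod 23)
  20^16 ≡ 6² = 36 ≡ 13 (mod 23)
  20^32 ≡ 13² = 169 ≡ 8 (mod 23)
44 = 32 + 8 + 4, so 20^44 = 20^32 × 20^8 × 20^4 ≡ 8 × 6 × 12 (mod 23)
Multiplying step by step:
  8 × 6 = 48 ≡ 2 (mod 23)
  2 × 12 = 24 ≡ 1 (mod 23)
Result: 20^44 ≡ 1 (mod 23)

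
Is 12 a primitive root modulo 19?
No

To verify, check if 12^(18/q) ≢ 1 (mod 19) for each prime divisor q of 18
Divisors of 18 = 18: [1, 2, 3, 6, 9, 18]
  12^(18/2) = 12^9 ≡ 18 (mod 19)
  12^(18/3) = 12^6 ≡ 1 (mod 19)
Conclusion: 12 is not a primitive root modulo 19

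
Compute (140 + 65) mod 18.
7

(140 + 65) = 205
205 mod 18 = 7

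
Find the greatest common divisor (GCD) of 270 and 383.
1

Using the Euclidean algorithm:
270 = 0 × 383 + 270
383 = 1 × 270 + 113
270 = 2 × 113 + 44
113 = 2 × 44 + 25
44 = 1 × 25 + 19
25 = 1 × 19 + 6
19 = 3 × 6 + 1
6 = 6 × 1 + 0

GCD(270, 383) = 1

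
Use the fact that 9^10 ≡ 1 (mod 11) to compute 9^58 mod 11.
By Fermat: 9^{10} ≡ 1 (mod 11). 58 = 5×10 + 8. So 9^{58} ≡ 9^{8} ≡ 3 (mod 11)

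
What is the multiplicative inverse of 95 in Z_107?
98

Using Extended Euclidean Algorithm:
gcd(95, 107) = 1
Bezout coefficients: 95 × -9 + 107 × 8 = 1
So 95 × -9 ≡ 1 (mod 107)
The inverse is -9 mod 107 = 98
Verification: 95 × 98 = 9310 = 87 × 107 + 1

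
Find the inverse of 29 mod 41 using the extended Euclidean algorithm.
Extended GCD: 29(17) + 41(-12) = 1. So 29^(-1) ≡ 17 ≡ 17 (mod 41). Verify: 29 × 17 = 493 ≡ 1 (mod 41)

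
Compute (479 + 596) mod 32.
19

(479 + 596) = 1075
1075 mod 32 = 19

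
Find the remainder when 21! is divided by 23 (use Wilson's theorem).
(22)! = (21)! × (22) ≡ -1 (mod 23). So (21)! ≡ -1 × (22)^(-1) ≡ (-1)×(-1) = 1 (mod 23)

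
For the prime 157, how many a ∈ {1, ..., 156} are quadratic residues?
For prime 157, there are (p-1)/2 = (157-1)/2 = 78 quadratic residues (excluding 0).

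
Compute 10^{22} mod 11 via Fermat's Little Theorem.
1

By Fermat's Little Theorem, a^(p-1) ≡ 1 (mod p) for prime p and gcd(a, p) = 1
Here p = 11, so 10^10 ≡ 1 (mod 11)
We can reduce the exponent: 22 mod 10 = 2
So 10^22 ≡ 10^2 (mod 11)
Computing: 10^2 mod 11 = 1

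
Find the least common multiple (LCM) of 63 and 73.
4599

First find GCD(63, 73) using the Euclidean algorithm:
63 = 0 × 73 + 63
73 = 1 × 63 + 10
63 = 6 × 10 + 3
10 = 3 × 3 + 1
3 = 3 × 1 + 0
GCD(63, 73) = 1

LCM formula: LCM(a, b) = (a × b) / GCD(a, b)
LCM(63, 73) = (63 × 73) / 1
LCM(63, 73) = 4599 / 1
LCM(63, 73) = 4599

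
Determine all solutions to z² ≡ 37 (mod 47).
The square roots of 37 mod 47 are 32 and 15. Verify: 32² = 1024 ≡ 37 (mod 47)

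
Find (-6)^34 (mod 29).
Using Fermat: (-6)^{28} ≡ 1 (mod 29). 34 ≡ 6 (mod 28). So (-6)^{34} ≡ (-6)^{6} ≡ 24 (mod 29)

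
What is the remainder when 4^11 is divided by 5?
Using Fermat: 4^{4} ≡ 1 (mod 5). 11 ≡ 3 (mod 4). So 4^{11} ≡ 4^{3} ≡ 4 (mod 5)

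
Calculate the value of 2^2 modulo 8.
2 = 2 (binary 10). Repeated squaring mod 8: 2^1 ≡ 2; 2^2 ≡ 2² = 4 ≡ 4. So 2^2 ≡ 4 (mod 8).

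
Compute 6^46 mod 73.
Using repeated squaring. 46 = 32 + 8 + 4 + 2 (binary 101110). Repeated squaring mod 73: 6^1 ≡ 6; 6^2 ≡ 6² = 36 ≡ 36; 6^4 ≡ 36² = 1296 ≡ 55; 6^8 ≡ 55² = 3025 ≡ 32; 6^16 ≡ 32² = 1024 ≡ 2; 6^32 ≡ 2² = 4 ≡ 4. Multiply: 6^46 = 6^32 × 6^8 × 6^4 × 6^2 ≡ 4 × 32 × 55 × 36 (mod 73): 4 × 32 = 128 ≡ 55; 55 × 55 = 3025 ≡ 32; 32 × 36 = 1152 ≡ 57. So 6^46 ≡ 57 (mod 73).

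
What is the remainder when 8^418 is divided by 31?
Using Fermat: 8^{30} ≡ 1 (mod 31). 418 ≡ 28 (mod 30). So 8^{418} ≡ 8^{28} ≡ 16 (mod 31)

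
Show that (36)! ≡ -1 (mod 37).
(36)! mod 37 = 36. Since this equals -1 (mod 37), Wilson confirms 37 is prime.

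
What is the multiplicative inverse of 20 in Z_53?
20^(-1) ≡ 8 (mod 53). Verification: 20 × 8 = 160 ≡ 1 (mod 53)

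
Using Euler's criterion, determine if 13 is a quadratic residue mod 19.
By Euler's criterion: 13^{9} ≡ 18 (mod 19). Since this equals -1 (≡ 18), 13 is not a QR.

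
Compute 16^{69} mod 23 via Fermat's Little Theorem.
2

By Fermat's Little Theorem, a^(p-1) ≡ 1 (mod p) for prime p and gcd(a, p) = 1
Here p = 23, so 16^22 ≡ 1 (mod 23)
We can reduce the exponent: 69 mod 22 = 3
So 16^69 ≡ 16^3 (mod 23)
Computing: 16^3 mod 23 = 2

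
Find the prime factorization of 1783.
1783

Divide by primes starting from smallest:
1783 ÷ 1783 = 1

1783 = 1783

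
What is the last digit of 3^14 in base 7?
Using Fermat: 3^{6} ≡ 1 (mod 7). 14 ≡ 2 (mod 6). So 3^{14} ≡ 3^{2} ≡ 2 (mod 7)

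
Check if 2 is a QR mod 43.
By Euler's criterion: 2^{21} ≡ 42 (mod 43). Since this equals -1 (≡ 42), 2 is not a QR.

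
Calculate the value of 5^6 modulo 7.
6 = 4 + 2 (binary 110). Repeated squaring mod 7: 5^1 ≡ 5; 5^2 ≡ 5² = 25 ≡ 4; 5^4 ≡ 4² = 16 ≡ 2. Multiply: 5^6 = 5^4 × 5^2 ≡ 2 × 4 (mod 7): 2 × 4 = 8 ≡ 1. So 5^6 ≡ 1 (mod 7).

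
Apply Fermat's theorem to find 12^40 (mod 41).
By Fermat's Little Theorem, 12^{40} ≡ 1 (mod 41) since 41 is prime and gcd(12, 41) = 1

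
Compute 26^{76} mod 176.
48

Using successive squaring:
Binary expansion of 76: 1001100
Powers of 26 mod 176 (each is the square of the previous):
  26^1 ≡ 26 (mod 176)
  26^2 ≡ 26² = 676 ≡ 148 (mod 176)
  26^4 ≡ 148² = 21904 ≡ 80 (mod 176)
  26^8 ≡ 80² = 6400 ≡ 64 (mod 176)
  26^16 ≡ 64² = 4096 ≡ 48 (mod 176)
  26^32 ≡ 48² = 2304 ≡ 16 (mod 176)
  26^64 ≡ 16² = 256 ≡ 80 (mod 176)
76 = 64 + 8 + 4, so 26^76 = 26^64 × 26^8 × 26^4 ≡ 80 × 64 × 80 (mod 176)
Multiplying step by step:
  80 × 64 = 5120 ≡ 16 (mod 176)
  16 × 80 = 1280 ≡ 48 (mod 176)
Result: 26^76 ≡ 48 (mod 176)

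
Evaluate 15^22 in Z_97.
Using repeated squaring. 22 = 16 + 4 + 2 (binary 10110). Repeated squaring mod 97: 15^1 ≡ 15; 15^2 ≡ 15² = 225 ≡ 31; 15^4 ≡ 31² = 961 ≡ 88; 15^8 ≡ 88² = 7744 ≡ 81; 15^16 ≡ 81² = 6561 ≡ 62. Multiply: 15^22 = 15^16 × 15^4 × 15^2 ≡ 62 × 88 × 31 (mod 97): 62 × 88 = 5456 ≡ 24; 24 × 31 = 744 ≡ 65. So 15^22 ≡ 65 (mod 97).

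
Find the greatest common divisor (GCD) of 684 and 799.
1

Using the Euclidean algorithm:
684 = 0 × 799 + 684
799 = 1 × 684 + 115
684 = 5 × 115 + 109
115 = 1 × 109 + 6
109 = 18 × 6 + 1
6 = 6 × 1 + 0

GCD(684, 799) = 1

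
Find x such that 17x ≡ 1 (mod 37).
17^(-1) ≡ 24 (mod 37). Verification: 17 × 24 = 408 ≡ 1 (mod 37)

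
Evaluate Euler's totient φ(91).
72

Prime factorization: 91 = 7 × 13
Using the formula φ(n) = n × Π(1 - 1/p) for each prime factor p:
φ(91) = 91 × (1 - 1/7) × (1 - 1/13)
φ(91) = 72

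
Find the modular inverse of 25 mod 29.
25^(-1) ≡ 7 (mod 29). Verification: 25 × 7 = 175 ≡ 1 (mod 29)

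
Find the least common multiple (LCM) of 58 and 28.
812

First find GCD(58, 28) using the Euclidean algorithm:
58 = 2 × 28 + 2
28 = 14 × 2 + 0
GCD(58, 28) = 2

LCM formula: LCM(a, b) = (a × b) / GCD(a, b)
LCM(58, 28) = (58 × 28) / 2
LCM(58, 28) = 1624 / 2
LCM(58, 28) = 812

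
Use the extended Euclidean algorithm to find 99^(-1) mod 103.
Extended GCD: 99(-26) + 103(25) = 1. So 99^(-1) ≡ 77 ≡ 77 (mod 103). Verify: 99 × 77 = 7623 ≡ 1 (mod 103)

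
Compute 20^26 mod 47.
Using repeated squaring. 26 = 16 + 8 + 2 (binary 11010). Repeated squaring mod 47: 20^1 ≡ 20; 20^2 ≡ 20² = 400 ≡ 24; 20^4 ≡ 24² = 576 ≡ 12; 20^8 ≡ 12² = 144 ≡ 3; 20^16 ≡ 3² = 9 ≡ 9. Multiply: 20^26 = 20^16 × 20^8 × 20^2 ≡ 9 × 3 × 24 (mod 47): 9 × 3 = 27 ≡ 27; 27 × 24 = 648 ≡ 37. So 20^26 ≡ 37 (mod 47).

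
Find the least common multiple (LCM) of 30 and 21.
210

First find GCD(30, 21) using the Euclidean algorithm:
30 = 1 × 21 + 9
21 = 2 × 9 + 3
9 = 3 × 3 + 0
GCD(30, 21) = 3

LCM formula: LCM(a, b) = (a × b) / GCD(a, b)
LCM(30, 21) = (30 × 21) / 3
LCM(30, 21) = 630 / 3
LCM(30, 21) = 210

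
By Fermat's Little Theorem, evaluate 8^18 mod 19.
By Fermat's Little Theorem, 8^{18} ≡ 1 (mod 19) since 19 is prime and gcd(8, 19) = 1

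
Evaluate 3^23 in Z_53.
Using repeated squaring. 23 = 16 + 4 + 2 + 1 (binary 10111). Repeated squaring mod 53: 3^1 ≡ 3; 3^2 ≡ 3² = 9 ≡ 9; 3^4 ≡ 9² = 81 ≡ 28; 3^8 ≡ 28² = 784 ≡ 42; 3^16 ≡ 42² = 1764 ≡ 15. Multiply: 3^23 = 3^16 × 3^4 × 3^2 × 3^1 ≡ 15 × 28 × 9 × 3 (mod 53): 15 × 28 = 420 ≡ 49; 49 × 9 = 441 ≡ 17; 17 × 3 = 51 ≡ 51. So 3^23 ≡ 51 (mod 53).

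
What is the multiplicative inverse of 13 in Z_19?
13^(-1) ≡ 3 (mod 19). Verification: 13 × 3 = 39 ≡ 1 (mod 19)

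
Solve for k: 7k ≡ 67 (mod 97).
65

Since gcd(7, 97) = 1 divides 67, a solution exists.
Multiply both sides by the inverse of 7 mod 97:
  7^(-1) mod 97 = 14
  x ≡ 14 × 67 ≡ 938 ≡ 65 (mod 97)
Verification: 7 × 65 = 455 = 4 × 97 + 67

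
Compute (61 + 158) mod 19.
10

(61 + 158) = 219
219 mod 19 = 10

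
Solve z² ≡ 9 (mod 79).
The square roots of 9 mod 79 are 76 and 3. Verify: 76² = 5776 ≡ 9 (mod 79)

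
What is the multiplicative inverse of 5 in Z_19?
4

Using Extended Euclidean Algorithm:
gcd(5, 19) = 1
Bezout coefficients: 5 × 4 + 19 × -1 = 1
So 5 × 4 ≡ 1 (mod 19)
The inverse is 4 mod 19 = 4
Verification: 5 × 4 = 20 = 1 × 19 + 1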